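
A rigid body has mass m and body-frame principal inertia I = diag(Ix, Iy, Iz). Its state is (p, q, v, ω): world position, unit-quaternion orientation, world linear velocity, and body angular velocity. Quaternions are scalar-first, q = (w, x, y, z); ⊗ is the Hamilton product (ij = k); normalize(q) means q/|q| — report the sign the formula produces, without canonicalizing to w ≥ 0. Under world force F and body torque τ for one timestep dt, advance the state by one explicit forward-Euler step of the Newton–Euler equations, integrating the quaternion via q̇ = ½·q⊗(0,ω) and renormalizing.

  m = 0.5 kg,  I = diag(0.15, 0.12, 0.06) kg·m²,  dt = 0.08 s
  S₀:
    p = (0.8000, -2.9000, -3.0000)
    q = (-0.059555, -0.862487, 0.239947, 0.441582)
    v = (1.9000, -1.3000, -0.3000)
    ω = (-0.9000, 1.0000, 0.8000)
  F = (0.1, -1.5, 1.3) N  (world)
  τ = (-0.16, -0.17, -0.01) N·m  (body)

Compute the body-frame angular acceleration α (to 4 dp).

gyro term ω×Iω = (-0.0480, -0.0648, 0.0270)
α = I⁻¹(τ − ω×Iω) = (-0.7467, -0.8767, -0.6167)

α = (-0.7467, -0.8767, -0.6167)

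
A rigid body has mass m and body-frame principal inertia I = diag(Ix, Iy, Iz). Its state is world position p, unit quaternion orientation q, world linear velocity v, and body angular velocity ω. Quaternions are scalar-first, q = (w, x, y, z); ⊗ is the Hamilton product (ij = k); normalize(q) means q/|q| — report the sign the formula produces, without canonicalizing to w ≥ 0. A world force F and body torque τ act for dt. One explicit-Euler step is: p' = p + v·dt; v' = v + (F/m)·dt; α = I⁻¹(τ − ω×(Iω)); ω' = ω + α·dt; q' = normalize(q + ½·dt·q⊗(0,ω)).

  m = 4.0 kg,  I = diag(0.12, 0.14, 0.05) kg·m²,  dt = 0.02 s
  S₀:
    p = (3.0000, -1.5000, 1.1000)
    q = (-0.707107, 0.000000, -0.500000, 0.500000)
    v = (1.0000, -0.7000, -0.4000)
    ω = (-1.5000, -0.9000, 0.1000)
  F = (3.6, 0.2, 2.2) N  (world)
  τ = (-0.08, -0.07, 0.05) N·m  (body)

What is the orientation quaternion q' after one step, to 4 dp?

q⊗(0,ω) = (-0.5000000, 1.4606605, -0.1136037, -0.8207107)
q + ½dt·q⊗(0,ω), renormalized = (-0.7120, 0.0146, -0.5011, 0.4917)

q' = (-0.7120, 0.0146, -0.5011, 0.4917)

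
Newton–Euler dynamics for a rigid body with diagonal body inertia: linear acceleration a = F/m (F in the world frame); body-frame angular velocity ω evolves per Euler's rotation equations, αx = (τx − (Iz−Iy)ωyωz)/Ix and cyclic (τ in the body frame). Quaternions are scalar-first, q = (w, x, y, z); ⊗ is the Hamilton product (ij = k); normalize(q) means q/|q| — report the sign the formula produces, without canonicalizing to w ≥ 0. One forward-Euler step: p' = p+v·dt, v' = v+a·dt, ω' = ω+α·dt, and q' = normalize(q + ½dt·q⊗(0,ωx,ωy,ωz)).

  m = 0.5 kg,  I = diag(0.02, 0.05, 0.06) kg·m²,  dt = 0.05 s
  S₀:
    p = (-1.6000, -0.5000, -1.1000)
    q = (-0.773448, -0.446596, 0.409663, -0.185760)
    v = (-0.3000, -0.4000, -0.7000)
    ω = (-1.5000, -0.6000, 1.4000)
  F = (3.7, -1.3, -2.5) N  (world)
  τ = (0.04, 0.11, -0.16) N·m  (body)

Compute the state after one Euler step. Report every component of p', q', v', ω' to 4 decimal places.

p' = (-1.6150, -0.5200, -1.1350)
q' = (-0.7764, -0.4055, 0.4432, -0.1905)
v' = (0.0700, -0.5300, -0.9500)
ω' = (-1.3790, -0.5740, 1.2442)

α = I⁻¹(τ − ω×Iω) = (2.4200, 0.5200, -3.1167)
ω + α·dt = (-1.3790, -0.5740, 1.2442)
2q̇ = q⊗(0,ω) = (-0.1640322, 1.6222442, 1.3679432, -0.2003751)
q + ½dt·q⊗(0,ω), renormalized = (-0.7764, -0.4055, 0.4432, -0.1905)
linear accel F/m = (7.4000, -2.6000, -5.0000)
p' = p + v·dt = (-1.6150, -0.5200, -1.1350)
v + (F/m)dt = (0.0700, -0.5300, -0.9500)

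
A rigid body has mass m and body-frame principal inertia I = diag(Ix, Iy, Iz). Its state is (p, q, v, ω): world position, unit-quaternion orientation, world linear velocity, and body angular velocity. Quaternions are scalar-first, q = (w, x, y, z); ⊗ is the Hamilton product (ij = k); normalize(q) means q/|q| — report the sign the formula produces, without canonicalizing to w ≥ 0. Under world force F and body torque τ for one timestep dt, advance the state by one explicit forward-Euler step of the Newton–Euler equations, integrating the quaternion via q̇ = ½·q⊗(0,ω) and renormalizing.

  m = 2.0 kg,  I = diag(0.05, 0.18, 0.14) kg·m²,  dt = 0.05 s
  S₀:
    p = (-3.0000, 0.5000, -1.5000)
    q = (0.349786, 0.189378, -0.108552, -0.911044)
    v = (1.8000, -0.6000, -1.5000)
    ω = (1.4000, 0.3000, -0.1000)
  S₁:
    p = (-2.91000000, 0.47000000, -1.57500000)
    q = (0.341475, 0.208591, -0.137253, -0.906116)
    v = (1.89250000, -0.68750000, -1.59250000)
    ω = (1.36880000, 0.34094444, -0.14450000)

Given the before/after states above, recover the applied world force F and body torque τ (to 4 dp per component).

Δω = ω₁−ω₀ = (-0.03120000, 0.04094444, -0.04450000)
gyro term ω₀×Iω₀ = (0.0012, 0.0126, 0.0546)
τ = I·(Δω/dt) + ω₀×(Iω₀) = (-0.0300, 0.1600, -0.0700)
v₁ − v₀ = (0.09250000, -0.08750000, -0.09250000)
applied force F = (3.7000, -3.5000, -3.7000)

F = (3.7000, -3.5000, -3.7000)
τ = (-0.0300, 0.1600, -0.0700)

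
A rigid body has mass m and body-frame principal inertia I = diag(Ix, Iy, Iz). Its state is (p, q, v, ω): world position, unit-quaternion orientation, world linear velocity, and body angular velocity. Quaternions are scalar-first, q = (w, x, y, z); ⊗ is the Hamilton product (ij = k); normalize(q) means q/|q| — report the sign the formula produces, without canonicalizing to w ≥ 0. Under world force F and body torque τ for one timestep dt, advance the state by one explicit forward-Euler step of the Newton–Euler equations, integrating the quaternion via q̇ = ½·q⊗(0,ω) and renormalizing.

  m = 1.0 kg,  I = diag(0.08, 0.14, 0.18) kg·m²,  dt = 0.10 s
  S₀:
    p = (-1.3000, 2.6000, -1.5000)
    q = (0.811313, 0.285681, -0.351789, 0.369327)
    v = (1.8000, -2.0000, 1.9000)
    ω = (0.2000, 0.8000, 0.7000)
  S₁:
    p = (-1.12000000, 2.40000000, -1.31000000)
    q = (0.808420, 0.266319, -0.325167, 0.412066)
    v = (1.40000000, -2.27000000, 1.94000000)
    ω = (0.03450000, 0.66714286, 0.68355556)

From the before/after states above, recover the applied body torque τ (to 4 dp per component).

τ = (-0.1100, -0.2000, -0.0200)

Δω = ω₁−ω₀ = (-0.16550000, -0.13285714, -0.01644444)
ω₀×(Iω₀) = (0.0224, -0.0140, 0.0096)
τ = I·(Δω/dt) + ω₀×(Iω₀) = (-0.1100, -0.2000, -0.0200)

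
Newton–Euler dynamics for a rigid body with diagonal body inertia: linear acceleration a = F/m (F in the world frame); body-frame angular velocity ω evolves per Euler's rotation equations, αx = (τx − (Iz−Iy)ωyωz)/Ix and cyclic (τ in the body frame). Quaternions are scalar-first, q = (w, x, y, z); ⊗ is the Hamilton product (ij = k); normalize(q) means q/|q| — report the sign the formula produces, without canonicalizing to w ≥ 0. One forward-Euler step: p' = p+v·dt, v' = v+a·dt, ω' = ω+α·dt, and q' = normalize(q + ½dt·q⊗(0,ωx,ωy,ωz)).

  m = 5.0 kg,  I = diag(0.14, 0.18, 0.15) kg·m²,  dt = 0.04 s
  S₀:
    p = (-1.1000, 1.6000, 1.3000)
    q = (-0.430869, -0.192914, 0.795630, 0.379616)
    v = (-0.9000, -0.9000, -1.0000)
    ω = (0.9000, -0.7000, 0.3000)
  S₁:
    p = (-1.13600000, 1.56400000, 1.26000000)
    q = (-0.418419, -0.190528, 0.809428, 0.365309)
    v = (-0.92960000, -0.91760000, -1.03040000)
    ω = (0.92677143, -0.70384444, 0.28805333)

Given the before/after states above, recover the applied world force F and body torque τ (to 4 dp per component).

F = (-3.7000, -2.2000, -3.8000)
τ = (0.1000, -0.0200, -0.0700)

velocity change Δv = (-0.02960000, -0.01760000, -0.03040000)
F = m·Δv/dt = (-3.7000, -2.2000, -3.8000)
rate change Δω = (0.02677143, -0.00384444, -0.01194667)
gyro term ω₀×Iω₀ = (0.0063, -0.0027, -0.0252)
I·α + gyro = (0.1000, -0.0200, -0.0700)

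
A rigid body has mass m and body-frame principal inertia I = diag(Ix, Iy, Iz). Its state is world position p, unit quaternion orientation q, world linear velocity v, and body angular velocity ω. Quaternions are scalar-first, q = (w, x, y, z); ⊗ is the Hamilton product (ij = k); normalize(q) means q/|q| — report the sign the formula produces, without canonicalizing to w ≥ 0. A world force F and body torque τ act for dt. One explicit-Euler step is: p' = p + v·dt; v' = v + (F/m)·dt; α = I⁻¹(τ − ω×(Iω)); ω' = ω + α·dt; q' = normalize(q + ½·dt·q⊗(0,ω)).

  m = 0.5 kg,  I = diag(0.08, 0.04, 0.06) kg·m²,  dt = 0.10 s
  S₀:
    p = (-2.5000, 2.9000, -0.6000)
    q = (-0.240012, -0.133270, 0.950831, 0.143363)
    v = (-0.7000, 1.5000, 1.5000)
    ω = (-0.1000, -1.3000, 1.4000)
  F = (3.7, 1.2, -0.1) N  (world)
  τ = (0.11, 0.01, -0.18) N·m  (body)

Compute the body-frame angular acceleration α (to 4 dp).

precession coupling ω×(Iω) = (-0.0364, -0.0028, -0.0052)
angular accel α = (1.8300, 0.3200, -2.9133)

α = (1.8300, 0.3200, -2.9133)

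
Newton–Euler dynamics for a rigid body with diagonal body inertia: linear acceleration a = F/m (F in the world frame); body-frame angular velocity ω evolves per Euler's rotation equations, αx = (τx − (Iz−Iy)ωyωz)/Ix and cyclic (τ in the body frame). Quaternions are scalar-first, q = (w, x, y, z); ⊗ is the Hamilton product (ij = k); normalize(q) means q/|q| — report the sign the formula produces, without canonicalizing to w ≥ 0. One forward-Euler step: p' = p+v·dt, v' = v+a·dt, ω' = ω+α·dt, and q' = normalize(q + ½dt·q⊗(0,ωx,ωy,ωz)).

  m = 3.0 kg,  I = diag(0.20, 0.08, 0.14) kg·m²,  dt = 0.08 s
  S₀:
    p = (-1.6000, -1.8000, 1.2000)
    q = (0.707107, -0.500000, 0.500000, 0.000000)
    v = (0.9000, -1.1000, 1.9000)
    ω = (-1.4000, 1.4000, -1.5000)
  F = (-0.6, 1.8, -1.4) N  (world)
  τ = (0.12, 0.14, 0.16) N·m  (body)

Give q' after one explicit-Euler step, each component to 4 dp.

2q̇ = q⊗(0,ω) = (-1.4000000, -1.7399498, 0.2399498, -1.0606605)
q + ½dt·q⊗(0,ω), renormalized = (0.6479, -0.5668, 0.5071, -0.0422)

q' = (0.6479, -0.5668, 0.5071, -0.0422)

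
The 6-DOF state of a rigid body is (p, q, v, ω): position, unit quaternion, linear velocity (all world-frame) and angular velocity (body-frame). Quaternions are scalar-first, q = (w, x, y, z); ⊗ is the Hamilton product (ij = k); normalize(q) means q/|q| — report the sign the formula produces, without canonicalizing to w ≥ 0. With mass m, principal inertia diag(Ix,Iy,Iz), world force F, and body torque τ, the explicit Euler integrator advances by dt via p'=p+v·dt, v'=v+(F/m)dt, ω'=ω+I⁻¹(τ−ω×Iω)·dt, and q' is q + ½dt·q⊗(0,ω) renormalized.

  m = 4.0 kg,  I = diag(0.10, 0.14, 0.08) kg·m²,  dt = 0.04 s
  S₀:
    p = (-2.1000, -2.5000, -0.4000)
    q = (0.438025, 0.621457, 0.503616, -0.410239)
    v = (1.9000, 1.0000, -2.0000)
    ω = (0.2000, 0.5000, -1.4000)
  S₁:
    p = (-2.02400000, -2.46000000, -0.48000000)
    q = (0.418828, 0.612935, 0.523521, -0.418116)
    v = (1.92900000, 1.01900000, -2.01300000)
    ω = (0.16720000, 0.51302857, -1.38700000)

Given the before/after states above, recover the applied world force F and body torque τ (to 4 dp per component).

rate change Δω = (-0.03280000, 0.01302857, 0.01300000)
precession coupling = (0.0420, -0.0056, 0.0040)
applied torque τ = (-0.0400, 0.0400, 0.0300)
v₁ − v₀ = (0.02900000, 0.01900000, -0.01300000)
F = m·Δv/dt = (2.9000, 1.9000, -1.3000)

F = (2.9000, 1.9000, -1.3000)
τ = (-0.0400, 0.0400, 0.0300)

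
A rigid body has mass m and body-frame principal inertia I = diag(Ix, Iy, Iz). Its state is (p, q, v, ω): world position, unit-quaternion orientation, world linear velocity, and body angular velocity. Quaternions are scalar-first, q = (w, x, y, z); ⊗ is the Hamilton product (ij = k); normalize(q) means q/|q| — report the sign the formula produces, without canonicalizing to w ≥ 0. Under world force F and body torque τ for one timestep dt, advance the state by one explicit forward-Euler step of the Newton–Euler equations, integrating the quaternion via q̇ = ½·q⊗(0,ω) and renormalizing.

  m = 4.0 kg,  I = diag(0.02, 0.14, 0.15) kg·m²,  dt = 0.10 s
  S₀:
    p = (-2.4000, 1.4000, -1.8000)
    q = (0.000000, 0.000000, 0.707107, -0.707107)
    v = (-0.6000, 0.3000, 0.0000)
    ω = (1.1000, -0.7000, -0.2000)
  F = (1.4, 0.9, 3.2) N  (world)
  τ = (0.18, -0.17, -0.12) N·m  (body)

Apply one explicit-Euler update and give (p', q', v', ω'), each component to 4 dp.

p' = (-2.4600, 1.4300, -1.8000)
q' = (0.0176, -0.0318, 0.6668, -0.7444)
v' = (-0.5650, 0.3225, 0.0800)
ω' = (1.9930, -0.8419, -0.2184)

a = (0.3500, 0.2250, 0.8000)
new position p' = (-2.4600, 1.4300, -1.8000)
v' = v + a·dt = (-0.5650, 0.3225, 0.0800)
ω×(Iω) gyroscopic = (0.0014, 0.0286, -0.0924)
α = I⁻¹(τ − ω×Iω) = (8.9300, -1.4186, -0.1840)
new body rate ω' = (1.9930, -0.8419, -0.2184)
2q̇ = q⊗(0,ω) = (0.3535535, -0.6363963, -0.7778177, -0.7778177)
q + ½dt·q⊗(0,ω), renormalized = (0.0176, -0.0318, 0.6668, -0.7444)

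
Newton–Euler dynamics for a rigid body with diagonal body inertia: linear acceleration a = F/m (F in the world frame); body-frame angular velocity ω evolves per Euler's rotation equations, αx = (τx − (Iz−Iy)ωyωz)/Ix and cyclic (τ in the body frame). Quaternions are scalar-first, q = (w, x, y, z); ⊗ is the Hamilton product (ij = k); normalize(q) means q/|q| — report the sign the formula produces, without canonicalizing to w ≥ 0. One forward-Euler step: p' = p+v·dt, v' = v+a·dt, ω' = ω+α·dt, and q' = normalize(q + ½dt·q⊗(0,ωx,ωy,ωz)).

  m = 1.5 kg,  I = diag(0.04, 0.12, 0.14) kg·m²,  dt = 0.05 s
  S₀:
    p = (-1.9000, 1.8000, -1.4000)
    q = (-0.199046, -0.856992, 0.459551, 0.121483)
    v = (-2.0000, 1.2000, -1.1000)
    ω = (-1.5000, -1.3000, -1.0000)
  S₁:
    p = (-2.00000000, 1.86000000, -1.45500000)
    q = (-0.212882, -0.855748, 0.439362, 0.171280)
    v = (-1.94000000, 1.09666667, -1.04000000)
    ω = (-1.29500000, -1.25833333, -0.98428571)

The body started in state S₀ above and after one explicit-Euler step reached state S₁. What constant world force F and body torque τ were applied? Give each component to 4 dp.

v₁ − v₀ = (0.06000000, -0.10333333, 0.06000000)
applied force F = (1.8000, -3.1000, 1.8000)
ω₁ − ω₀ = (0.20500000, 0.04166667, 0.01571429)
τ = I·(Δω/dt) + ω₀×(Iω₀) = (0.1900, -0.0500, 0.2000)

F = (1.8000, -3.1000, 1.8000)
τ = (0.1900, -0.0500, 0.2000)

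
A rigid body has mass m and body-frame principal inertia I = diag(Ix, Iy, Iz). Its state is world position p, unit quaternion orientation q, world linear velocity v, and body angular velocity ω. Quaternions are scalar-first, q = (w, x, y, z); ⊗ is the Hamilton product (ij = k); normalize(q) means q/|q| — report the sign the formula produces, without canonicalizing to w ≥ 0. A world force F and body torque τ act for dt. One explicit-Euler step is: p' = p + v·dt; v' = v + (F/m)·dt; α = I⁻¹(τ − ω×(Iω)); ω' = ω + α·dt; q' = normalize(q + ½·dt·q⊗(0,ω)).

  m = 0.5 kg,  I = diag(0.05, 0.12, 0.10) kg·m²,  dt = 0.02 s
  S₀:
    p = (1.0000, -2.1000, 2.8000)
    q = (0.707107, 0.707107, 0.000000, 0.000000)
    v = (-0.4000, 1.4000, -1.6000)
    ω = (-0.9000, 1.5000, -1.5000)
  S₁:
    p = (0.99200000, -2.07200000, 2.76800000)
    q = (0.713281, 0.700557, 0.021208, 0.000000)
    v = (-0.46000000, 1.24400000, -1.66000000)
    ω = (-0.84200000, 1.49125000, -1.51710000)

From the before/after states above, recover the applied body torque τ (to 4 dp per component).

Δω = ω₁−ω₀ = (0.05800000, -0.00875000, -0.01710000)
gyro term ω₀×Iω₀ = (0.0450, -0.0675, -0.0945)
applied torque τ = (0.1900, -0.1200, -0.1800)

τ = (0.1900, -0.1200, -0.1800)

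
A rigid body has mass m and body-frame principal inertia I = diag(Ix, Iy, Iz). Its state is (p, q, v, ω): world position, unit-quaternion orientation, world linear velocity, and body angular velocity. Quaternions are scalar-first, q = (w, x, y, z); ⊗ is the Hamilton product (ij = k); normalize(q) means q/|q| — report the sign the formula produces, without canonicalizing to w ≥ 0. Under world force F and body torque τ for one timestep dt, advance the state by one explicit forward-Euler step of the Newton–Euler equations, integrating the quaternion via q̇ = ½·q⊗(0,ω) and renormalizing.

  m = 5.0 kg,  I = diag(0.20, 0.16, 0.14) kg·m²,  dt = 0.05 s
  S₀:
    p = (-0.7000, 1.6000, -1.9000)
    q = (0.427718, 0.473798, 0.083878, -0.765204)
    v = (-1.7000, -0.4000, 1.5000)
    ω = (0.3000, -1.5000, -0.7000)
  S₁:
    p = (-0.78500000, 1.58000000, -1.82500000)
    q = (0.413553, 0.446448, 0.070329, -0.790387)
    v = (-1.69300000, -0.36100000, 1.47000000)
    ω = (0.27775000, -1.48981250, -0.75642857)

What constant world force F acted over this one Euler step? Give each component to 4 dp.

v₁ − v₀ = (0.00700000, 0.03900000, -0.03000000)
F = m·Δv/dt = (0.7000, 3.9000, -3.0000)

F = (0.7000, 3.9000, -3.0000)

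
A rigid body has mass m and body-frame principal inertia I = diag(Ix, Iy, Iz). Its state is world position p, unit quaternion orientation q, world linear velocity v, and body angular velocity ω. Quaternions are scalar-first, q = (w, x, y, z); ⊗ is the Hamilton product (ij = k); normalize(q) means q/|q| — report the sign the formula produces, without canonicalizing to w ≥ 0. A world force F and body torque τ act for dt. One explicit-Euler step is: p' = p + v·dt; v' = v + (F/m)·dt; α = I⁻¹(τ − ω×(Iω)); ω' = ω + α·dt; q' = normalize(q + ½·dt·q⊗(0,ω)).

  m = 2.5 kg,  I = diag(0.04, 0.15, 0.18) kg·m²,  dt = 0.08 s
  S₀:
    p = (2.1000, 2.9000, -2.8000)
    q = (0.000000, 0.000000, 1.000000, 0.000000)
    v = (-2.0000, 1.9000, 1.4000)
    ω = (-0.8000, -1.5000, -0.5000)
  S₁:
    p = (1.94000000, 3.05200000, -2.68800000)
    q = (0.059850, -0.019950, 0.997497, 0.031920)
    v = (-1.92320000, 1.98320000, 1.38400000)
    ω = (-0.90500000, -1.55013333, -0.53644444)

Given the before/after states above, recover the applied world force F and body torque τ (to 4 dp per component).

rate change Δω = (-0.10500000, -0.05013333, -0.03644444)
gyro term ω₀×Iω₀ = (0.0225, -0.0560, 0.1320)
I·α + gyro = (-0.0300, -0.1500, 0.0500)
Δv = v₁−v₀ = (0.07680000, 0.08320000, -0.01600000)
F = m·Δv/dt = (2.4000, 2.6000, -0.5000)

F = (2.4000, 2.6000, -0.5000)
τ = (-0.0300, -0.1500, 0.0500)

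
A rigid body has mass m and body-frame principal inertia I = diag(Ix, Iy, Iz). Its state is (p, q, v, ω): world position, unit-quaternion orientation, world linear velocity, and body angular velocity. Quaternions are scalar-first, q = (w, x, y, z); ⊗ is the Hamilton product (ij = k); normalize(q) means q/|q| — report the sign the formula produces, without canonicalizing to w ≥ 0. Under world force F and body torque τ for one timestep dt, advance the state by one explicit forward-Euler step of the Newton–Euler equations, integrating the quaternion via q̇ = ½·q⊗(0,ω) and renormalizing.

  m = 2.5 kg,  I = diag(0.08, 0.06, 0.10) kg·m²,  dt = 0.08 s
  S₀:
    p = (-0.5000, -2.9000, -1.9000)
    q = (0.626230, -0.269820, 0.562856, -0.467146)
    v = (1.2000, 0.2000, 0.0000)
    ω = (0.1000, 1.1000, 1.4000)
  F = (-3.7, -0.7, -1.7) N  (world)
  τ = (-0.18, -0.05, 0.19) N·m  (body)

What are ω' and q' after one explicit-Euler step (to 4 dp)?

ω' = (-0.1416, 1.0371, 1.5538)
q' = (0.6271, -0.2147, 0.6021, -0.4451)

ω×(Iω) gyroscopic = (0.0616, -0.0028, -0.0022)
α = I⁻¹(τ − ω×Iω) = (-3.0200, -0.7867, 1.9220)
ω + α·dt = (-0.1416, 1.0371, 1.5538)
q⊗(0,ω) = (0.0618448, 1.3644820, 1.0198864, 0.5236344)
q + ½dt·q⊗(0,ω), renormalized = (0.6271, -0.2147, 0.6021, -0.4451)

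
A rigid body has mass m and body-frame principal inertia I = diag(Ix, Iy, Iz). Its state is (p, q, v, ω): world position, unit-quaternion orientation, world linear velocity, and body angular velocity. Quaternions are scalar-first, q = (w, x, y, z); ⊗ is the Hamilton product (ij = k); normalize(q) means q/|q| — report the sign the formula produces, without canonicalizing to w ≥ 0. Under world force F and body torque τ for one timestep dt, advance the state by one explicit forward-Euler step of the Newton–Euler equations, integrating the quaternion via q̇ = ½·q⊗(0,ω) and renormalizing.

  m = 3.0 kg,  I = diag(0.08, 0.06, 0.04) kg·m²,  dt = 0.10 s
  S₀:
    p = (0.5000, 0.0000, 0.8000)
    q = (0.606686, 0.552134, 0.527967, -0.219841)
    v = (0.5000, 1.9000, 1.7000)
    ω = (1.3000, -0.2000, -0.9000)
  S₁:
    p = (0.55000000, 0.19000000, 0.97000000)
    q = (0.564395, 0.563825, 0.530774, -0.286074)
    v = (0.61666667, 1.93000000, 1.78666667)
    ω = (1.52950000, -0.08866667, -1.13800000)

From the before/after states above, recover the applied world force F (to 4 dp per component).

F = (3.5000, 0.9000, 2.6000)

velocity change Δv = (0.11666667, 0.03000000, 0.08666667)
applied force F = (3.5000, 0.9000, 2.6000)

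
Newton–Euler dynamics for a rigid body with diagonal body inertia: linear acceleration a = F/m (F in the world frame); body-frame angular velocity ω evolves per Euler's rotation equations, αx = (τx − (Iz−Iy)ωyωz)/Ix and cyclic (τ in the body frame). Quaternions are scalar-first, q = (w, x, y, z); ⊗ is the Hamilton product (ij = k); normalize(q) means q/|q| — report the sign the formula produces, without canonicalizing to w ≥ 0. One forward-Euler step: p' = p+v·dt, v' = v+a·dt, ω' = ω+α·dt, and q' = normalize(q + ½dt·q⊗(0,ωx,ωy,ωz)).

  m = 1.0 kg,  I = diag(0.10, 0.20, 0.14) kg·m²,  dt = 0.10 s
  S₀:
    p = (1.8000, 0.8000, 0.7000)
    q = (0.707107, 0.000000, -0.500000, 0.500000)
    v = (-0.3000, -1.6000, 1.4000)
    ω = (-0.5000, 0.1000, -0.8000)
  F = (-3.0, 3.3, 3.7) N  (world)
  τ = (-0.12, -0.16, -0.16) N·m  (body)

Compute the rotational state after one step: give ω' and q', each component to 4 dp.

precession coupling ω×(Iω) = (0.0048, -0.0160, -0.0050)
angular accel α = (-1.2480, -0.7200, -1.1071)
ω + α·dt = (-0.6248, 0.0280, -0.9107)
Hamilton product q⊗(0,ω) = (0.4500000, -0.0035535, -0.1792893, -0.8156856)
q' = normalize(q + ½dt·q⊗(0,ω)) = (0.7288, -0.0002, -0.5084, 0.4587)

ω' = (-0.6248, 0.0280, -0.9107)
q' = (0.7288, -0.0002, -0.5084, 0.4587)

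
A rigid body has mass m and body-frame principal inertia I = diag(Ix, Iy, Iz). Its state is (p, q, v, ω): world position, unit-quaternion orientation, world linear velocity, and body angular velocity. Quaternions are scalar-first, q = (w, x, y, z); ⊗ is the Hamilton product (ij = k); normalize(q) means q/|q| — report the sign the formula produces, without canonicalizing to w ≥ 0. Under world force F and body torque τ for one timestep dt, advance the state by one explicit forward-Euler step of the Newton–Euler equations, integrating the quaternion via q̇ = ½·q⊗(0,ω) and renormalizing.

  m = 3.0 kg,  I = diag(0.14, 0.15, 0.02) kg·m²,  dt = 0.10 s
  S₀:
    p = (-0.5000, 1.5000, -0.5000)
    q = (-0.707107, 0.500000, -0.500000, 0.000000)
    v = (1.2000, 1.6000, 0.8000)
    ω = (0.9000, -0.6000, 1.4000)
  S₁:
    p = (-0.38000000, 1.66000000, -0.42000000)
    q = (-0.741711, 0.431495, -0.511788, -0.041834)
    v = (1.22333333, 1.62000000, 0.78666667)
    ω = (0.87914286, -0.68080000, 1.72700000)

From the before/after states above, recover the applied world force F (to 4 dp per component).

F = (0.7000, 0.6000, -0.4000)

Δv = v₁−v₀ = (0.02333333, 0.02000000, -0.01333333)
F = m·Δv/dt = (0.7000, 0.6000, -0.4000)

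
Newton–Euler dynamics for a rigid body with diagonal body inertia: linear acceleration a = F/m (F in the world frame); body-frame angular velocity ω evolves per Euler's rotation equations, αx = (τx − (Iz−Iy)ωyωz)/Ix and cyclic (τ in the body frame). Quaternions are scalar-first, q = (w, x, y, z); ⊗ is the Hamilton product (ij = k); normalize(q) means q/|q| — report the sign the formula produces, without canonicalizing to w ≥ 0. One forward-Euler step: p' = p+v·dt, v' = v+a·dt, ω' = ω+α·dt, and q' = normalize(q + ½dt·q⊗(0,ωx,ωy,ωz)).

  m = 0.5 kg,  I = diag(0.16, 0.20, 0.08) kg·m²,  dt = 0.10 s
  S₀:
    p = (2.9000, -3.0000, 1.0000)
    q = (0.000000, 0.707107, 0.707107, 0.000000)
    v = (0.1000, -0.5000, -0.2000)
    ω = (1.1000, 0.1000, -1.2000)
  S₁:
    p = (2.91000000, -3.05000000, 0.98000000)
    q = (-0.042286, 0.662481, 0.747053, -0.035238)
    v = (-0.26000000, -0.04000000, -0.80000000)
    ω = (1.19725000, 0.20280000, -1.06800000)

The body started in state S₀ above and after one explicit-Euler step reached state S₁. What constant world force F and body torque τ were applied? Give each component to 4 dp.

F = (-1.8000, 2.3000, -3.0000)
τ = (0.1700, 0.1000, 0.1100)

v₁ − v₀ = (-0.36000000, 0.46000000, -0.60000000)
applied force F = (-1.8000, 2.3000, -3.0000)
Δω = ω₁−ω₀ = (0.09725000, 0.10280000, 0.13200000)
gyro term ω₀×Iω₀ = (0.0144, -0.1056, 0.0044)
applied torque τ = (0.1700, 0.1000, 0.1100)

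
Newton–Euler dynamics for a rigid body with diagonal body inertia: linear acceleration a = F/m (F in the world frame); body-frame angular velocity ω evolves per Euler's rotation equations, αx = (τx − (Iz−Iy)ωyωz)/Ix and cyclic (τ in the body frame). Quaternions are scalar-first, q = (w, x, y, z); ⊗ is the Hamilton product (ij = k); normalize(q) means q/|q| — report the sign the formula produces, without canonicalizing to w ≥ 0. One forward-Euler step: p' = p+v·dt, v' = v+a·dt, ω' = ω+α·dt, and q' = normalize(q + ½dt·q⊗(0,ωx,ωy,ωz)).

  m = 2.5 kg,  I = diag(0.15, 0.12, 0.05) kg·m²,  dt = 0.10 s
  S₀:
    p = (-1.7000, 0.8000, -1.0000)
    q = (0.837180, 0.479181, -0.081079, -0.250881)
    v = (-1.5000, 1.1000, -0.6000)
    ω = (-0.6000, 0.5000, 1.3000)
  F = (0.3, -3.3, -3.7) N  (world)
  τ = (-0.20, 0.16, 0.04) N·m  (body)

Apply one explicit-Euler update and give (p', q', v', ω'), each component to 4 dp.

p' = (-1.8500, 0.9100, -1.0600)
q' = (0.8674, 0.4538, -0.0835, -0.1864)
v' = (-1.4880, 0.9680, -0.7480)
ω' = (-0.7030, 0.6983, 1.3620)

linear accel F/m = (0.1200, -1.3200, -1.4800)
p + v·dt = (-1.8500, 0.9100, -1.0600)
v + (F/m)dt = (-1.4880, 0.9680, -0.7480)
(τ − ω×Iω)/I = (-1.0300, 1.9833, 0.6200)
ω + α·dt = (-0.7030, 0.6983, 1.3620)
Hamilton product q⊗(0,ω) = (0.6541934, -0.4822702, -0.0538167, 1.2792771)
updated quaternion q' = (0.8674, 0.4538, -0.0835, -0.1864)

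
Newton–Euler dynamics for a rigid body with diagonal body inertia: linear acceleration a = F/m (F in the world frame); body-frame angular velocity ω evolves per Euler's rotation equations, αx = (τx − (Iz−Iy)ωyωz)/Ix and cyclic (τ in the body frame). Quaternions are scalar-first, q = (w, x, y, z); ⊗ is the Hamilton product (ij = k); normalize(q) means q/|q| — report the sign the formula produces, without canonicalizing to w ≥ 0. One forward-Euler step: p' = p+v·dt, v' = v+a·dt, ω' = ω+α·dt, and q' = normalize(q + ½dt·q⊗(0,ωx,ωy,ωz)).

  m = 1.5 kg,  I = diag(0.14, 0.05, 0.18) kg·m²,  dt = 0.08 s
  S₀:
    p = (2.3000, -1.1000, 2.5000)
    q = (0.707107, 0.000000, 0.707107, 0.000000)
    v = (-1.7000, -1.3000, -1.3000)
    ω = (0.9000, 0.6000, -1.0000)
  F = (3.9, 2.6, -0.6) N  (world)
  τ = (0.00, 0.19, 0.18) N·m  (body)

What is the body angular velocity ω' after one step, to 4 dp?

gyro term ω×Iω = (-0.0780, 0.0360, -0.0486)
α = I⁻¹(τ − ω×Iω) = (0.5571, 3.0800, 1.2700)
ω + α·dt = (0.9446, 0.8464, -0.8984)

ω' = (0.9446, 0.8464, -0.8984)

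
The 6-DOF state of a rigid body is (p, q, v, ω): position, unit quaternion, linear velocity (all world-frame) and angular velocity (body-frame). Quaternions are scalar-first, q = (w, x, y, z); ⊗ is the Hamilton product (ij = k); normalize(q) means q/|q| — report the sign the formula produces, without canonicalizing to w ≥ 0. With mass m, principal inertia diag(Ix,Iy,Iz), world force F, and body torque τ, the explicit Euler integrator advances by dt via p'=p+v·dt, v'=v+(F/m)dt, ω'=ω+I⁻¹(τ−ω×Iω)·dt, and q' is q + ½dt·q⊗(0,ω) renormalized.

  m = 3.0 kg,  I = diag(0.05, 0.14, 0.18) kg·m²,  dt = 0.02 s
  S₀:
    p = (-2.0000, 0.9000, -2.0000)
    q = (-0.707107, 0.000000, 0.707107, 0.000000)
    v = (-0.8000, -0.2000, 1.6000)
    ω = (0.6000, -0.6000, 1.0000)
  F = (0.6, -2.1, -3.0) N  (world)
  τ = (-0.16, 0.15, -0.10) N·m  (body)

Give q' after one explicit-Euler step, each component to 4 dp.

2q̇ = q⊗(0,ω) = (0.4242642, 0.2828428, 0.4242642, -1.1313712)
q + ½dt·q⊗(0,ω), renormalized = (-0.7028, 0.0028, 0.7113, -0.0113)

q' = (-0.7028, 0.0028, 0.7113, -0.0113)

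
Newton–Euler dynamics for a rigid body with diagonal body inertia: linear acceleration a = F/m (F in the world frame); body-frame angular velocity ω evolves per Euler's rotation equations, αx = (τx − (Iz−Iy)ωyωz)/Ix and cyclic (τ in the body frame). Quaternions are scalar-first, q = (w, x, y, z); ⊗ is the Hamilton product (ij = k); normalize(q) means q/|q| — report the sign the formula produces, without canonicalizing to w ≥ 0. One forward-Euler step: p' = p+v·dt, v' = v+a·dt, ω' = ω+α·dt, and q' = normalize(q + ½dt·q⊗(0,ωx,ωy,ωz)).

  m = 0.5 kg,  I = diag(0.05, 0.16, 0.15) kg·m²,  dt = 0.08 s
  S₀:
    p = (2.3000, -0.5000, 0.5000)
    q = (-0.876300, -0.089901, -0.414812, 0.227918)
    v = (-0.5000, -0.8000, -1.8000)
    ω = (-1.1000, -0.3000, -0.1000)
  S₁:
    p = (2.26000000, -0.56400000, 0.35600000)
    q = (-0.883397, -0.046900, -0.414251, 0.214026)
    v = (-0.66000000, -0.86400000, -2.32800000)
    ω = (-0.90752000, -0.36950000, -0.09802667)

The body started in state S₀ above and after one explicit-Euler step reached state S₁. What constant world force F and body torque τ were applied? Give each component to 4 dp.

v₁ − v₀ = (-0.16000000, -0.06400000, -0.52800000)
m·(v₁−v₀)/dt = (-1.0000, -0.4000, -3.3000)
ω₁ − ω₀ = (0.19248000, -0.06950000, 0.00197333)
gyro term ω₀×Iω₀ = (-0.0003, -0.0110, 0.0363)
τ = I·(Δω/dt) + ω₀×(Iω₀) = (0.1200, -0.1500, 0.0400)

F = (-1.0000, -0.4000, -3.3000)
τ = (0.1200, -0.1500, 0.0400)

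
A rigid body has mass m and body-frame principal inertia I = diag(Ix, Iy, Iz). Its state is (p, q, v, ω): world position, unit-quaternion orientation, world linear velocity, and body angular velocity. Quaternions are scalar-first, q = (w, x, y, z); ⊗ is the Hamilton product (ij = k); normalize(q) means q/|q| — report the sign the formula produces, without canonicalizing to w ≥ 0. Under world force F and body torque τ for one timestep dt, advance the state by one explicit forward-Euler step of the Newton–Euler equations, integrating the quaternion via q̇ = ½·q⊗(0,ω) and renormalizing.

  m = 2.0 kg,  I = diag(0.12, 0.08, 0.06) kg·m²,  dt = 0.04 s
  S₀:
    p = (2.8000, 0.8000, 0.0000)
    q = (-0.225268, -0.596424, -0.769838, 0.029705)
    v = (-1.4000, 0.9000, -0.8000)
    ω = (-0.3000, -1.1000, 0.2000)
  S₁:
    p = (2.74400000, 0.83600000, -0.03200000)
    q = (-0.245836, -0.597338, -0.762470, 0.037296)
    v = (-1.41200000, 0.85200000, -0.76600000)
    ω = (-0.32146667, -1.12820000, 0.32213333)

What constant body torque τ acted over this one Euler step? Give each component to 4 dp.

ω₁ − ω₀ = (-0.02146667, -0.02820000, 0.12213333)
ω₀×(Iω₀) = (0.0044, -0.0036, -0.0132)
applied torque τ = (-0.0600, -0.0600, 0.1700)

τ = (-0.0600, -0.0600, 0.1700)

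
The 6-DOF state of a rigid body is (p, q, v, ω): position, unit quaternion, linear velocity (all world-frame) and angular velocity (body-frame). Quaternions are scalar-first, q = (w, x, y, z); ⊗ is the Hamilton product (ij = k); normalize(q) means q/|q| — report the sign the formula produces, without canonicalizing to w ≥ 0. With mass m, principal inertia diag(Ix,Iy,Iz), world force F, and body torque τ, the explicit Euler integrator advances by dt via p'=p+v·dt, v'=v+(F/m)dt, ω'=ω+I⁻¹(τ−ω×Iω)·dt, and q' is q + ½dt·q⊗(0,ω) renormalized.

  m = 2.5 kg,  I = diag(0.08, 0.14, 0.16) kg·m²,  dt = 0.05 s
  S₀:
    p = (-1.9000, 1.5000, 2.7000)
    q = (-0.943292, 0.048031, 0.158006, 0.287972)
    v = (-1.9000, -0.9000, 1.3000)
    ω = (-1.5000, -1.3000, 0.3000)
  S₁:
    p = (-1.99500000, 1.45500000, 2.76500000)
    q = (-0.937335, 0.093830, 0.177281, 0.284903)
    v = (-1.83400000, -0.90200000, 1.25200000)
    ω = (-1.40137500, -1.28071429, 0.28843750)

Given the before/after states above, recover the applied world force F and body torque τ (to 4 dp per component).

rate change Δω = (0.09862500, 0.01928571, -0.01156250)
precession coupling = (-0.0078, 0.0360, 0.1170)
τ = I·(Δω/dt) + ω₀×(Iω₀) = (0.1500, 0.0900, 0.0800)
Δv = v₁−v₀ = (0.06600000, -0.00200000, -0.04800000)
applied force F = (3.3000, -0.1000, -2.4000)

F = (3.3000, -0.1000, -2.4000)
τ = (0.1500, 0.0900, 0.0800)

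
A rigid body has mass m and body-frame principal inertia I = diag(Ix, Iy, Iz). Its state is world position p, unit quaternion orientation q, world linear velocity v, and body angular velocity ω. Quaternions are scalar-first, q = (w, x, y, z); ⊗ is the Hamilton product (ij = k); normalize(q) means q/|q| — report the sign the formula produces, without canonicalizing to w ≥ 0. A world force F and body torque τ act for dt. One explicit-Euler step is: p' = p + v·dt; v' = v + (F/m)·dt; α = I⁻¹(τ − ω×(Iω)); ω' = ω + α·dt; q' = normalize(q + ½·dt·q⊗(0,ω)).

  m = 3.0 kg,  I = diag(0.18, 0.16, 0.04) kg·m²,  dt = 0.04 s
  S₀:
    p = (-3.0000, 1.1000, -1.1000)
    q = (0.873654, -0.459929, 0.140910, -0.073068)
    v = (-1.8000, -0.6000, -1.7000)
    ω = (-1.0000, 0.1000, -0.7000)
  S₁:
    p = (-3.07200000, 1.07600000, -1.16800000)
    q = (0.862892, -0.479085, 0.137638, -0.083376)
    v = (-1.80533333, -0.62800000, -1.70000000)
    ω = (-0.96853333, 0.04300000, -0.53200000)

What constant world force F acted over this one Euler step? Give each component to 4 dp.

velocity change Δv = (-0.00533333, -0.02800000, 0.00000000)
F = m·Δv/dt = (-0.4000, -2.1000, 0.0000)

F = (-0.4000, -2.1000, 0.0000)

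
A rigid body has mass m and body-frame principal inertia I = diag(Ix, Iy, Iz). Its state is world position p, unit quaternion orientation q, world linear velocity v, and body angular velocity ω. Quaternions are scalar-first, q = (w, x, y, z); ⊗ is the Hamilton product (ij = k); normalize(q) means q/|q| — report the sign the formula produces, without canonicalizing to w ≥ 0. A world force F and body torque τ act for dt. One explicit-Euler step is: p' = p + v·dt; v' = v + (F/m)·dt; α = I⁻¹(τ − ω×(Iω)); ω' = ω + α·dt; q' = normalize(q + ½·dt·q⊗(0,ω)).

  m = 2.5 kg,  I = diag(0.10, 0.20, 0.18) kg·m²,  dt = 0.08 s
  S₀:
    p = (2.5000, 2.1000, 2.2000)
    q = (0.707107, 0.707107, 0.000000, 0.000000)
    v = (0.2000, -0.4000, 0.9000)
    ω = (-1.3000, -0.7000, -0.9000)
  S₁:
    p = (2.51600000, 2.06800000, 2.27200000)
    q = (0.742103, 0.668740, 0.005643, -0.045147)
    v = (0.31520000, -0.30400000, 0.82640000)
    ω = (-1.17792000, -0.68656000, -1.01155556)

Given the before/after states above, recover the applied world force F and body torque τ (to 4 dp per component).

ω₁ − ω₀ = (0.12208000, 0.01344000, -0.11155556)
precession coupling = (-0.0126, -0.0936, 0.0910)
applied torque τ = (0.1400, -0.0600, -0.1600)
v₁ − v₀ = (0.11520000, 0.09600000, -0.07360000)
F = m·Δv/dt = (3.6000, 3.0000, -2.3000)

F = (3.6000, 3.0000, -2.3000)
τ = (0.1400, -0.0600, -0.1600)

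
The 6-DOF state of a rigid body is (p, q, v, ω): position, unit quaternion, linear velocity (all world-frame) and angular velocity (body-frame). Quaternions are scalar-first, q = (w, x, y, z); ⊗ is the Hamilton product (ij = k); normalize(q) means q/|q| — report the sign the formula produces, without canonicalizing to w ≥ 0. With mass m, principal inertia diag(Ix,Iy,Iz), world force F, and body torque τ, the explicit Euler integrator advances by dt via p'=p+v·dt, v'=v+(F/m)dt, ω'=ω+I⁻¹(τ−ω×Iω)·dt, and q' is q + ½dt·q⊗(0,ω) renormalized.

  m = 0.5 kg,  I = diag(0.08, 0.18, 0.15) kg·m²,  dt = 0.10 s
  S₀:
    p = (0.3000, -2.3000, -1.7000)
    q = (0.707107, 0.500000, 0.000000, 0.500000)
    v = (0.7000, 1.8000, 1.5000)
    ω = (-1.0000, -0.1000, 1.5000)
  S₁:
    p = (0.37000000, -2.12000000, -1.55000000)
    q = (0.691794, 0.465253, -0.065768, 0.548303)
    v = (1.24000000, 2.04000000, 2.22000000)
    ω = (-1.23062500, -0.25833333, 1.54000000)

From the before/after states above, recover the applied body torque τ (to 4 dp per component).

τ = (-0.1800, -0.1800, 0.0700)

rate change Δω = (-0.23062500, -0.15833333, 0.04000000)
ω₀×(Iω₀) = (0.0045, 0.1050, 0.0100)
τ = I·(Δω/dt) + ω₀×(Iω₀) = (-0.1800, -0.1800, 0.0700)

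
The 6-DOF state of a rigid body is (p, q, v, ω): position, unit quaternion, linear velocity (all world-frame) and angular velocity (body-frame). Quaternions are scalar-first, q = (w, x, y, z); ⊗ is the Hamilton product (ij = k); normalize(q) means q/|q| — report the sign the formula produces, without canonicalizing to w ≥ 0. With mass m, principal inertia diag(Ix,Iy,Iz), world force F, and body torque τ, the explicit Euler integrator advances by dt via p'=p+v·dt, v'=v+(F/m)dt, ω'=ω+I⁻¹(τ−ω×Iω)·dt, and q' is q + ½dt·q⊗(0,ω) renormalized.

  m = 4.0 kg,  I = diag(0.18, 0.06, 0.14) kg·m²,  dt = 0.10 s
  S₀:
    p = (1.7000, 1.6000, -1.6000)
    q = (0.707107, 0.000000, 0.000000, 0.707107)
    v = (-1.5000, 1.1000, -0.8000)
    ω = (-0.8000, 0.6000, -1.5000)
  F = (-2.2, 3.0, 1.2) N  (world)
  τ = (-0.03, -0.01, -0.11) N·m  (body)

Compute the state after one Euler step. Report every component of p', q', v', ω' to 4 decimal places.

p' = (1.5500, 1.7100, -1.6800)
q' = (0.7571, -0.0493, -0.0070, 0.6514)
v' = (-1.5550, 1.1750, -0.7700)
ω' = (-0.7767, 0.5033, -1.6197)

gyro term ω×Iω = (-0.0720, 0.0480, 0.0576)
α = I⁻¹(τ − ω×Iω) = (0.2333, -0.9667, -1.1971)
new body rate ω' = (-0.7767, 0.5033, -1.6197)
2q̇ = q⊗(0,ω) = (1.0606605, -0.9899498, -0.1414214, -1.0606605)
updated quaternion q' = (0.7571, -0.0493, -0.0070, 0.6514)
a = F/m = (-0.5500, 0.7500, 0.3000)
p' = p + v·dt = (1.5500, 1.7100, -1.6800)
v' = v + a·dt = (-1.5550, 1.1750, -0.7700)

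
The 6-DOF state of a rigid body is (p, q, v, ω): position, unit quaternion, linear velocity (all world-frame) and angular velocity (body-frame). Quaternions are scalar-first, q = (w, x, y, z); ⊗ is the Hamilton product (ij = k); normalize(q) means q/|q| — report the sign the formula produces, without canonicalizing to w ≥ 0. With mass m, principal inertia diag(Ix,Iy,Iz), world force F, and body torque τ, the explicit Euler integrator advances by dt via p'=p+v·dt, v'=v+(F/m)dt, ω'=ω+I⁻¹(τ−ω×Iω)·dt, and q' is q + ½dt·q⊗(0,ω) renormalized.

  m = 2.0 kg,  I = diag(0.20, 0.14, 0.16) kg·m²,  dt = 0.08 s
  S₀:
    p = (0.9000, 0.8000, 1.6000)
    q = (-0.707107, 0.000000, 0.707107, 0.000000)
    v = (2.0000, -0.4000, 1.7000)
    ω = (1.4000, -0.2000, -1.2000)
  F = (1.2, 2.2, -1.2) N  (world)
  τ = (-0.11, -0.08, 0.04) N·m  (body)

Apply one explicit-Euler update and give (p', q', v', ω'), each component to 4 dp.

p' = (1.0600, 0.7680, 1.7360)
q' = (-0.6995, -0.0733, 0.7108, -0.0056)
v' = (2.0480, -0.3120, 1.6520)
ω' = (1.3541, -0.2073, -1.1884)

precession coupling ω×(Iω) = (0.0048, -0.0672, 0.0168)
α = I⁻¹(τ − ω×Iω) = (-0.5740, -0.0914, 0.1450)
ω' = ω + α·dt = (1.3541, -0.2073, -1.1884)
q⊗(0,ω) = (0.1414214, -1.8384782, 0.1414214, -0.1414214)
updated quaternion q' = (-0.6995, -0.0733, 0.7108, -0.0056)
p' = p + v·dt = (1.0600, 0.7680, 1.7360)
v' = v + a·dt = (2.0480, -0.3120, 1.6520)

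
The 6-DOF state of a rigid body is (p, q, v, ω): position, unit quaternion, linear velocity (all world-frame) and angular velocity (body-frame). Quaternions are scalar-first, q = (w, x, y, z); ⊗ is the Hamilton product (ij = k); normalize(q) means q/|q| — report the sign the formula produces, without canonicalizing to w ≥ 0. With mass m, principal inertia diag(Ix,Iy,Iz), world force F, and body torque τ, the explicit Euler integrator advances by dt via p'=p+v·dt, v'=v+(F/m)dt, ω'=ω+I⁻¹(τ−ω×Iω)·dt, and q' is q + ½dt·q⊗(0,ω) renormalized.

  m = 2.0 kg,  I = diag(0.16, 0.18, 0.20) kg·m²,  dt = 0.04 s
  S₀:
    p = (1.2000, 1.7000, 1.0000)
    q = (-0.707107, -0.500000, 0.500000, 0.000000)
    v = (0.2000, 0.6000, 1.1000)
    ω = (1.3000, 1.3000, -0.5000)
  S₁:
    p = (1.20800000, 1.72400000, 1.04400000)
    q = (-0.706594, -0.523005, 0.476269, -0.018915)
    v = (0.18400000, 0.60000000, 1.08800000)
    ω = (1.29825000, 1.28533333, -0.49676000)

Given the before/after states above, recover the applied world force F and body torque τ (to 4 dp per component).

F = (-0.8000, 0.0000, -0.6000)
τ = (-0.0200, -0.0400, 0.0500)

v₁ − v₀ = (-0.01600000, 0.00000000, -0.01200000)
F = m·Δv/dt = (-0.8000, 0.0000, -0.6000)
rate change Δω = (-0.00175000, -0.01466667, 0.00324000)
applied torque τ = (-0.0200, -0.0400, 0.0500)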